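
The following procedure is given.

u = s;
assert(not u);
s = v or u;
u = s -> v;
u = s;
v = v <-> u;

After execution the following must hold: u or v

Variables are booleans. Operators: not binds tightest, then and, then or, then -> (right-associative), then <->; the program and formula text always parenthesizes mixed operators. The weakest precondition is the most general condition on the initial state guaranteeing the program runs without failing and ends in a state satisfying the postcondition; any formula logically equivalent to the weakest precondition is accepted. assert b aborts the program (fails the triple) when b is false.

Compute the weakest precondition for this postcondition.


Working backward. After the program, u or v must hold.
Before v := v <-> u: u or (v <-> u)
Before u := s: s or (v <-> s)
Before u := s -> v: s or (v <-> s)
Before s := v or u: v or u or (v <-> (v or u))
Before assert not u: (not u) and (v or u or (v <-> (v or u)))
Before u := s: (not s) and (v or s or (v <-> (v or s)))
Answer: WP = (not s) and (v or s or (v <-> (v or s)))


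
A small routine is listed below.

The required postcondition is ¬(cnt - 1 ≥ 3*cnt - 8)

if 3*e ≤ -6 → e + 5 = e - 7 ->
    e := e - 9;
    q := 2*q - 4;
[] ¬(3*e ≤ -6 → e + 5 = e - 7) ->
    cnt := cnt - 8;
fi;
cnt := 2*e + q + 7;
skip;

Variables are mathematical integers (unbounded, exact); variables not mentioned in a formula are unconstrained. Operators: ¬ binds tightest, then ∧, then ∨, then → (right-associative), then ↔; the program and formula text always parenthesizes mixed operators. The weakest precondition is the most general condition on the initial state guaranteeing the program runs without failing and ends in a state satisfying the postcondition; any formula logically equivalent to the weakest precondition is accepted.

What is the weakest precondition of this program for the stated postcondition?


Working backward. After the program, the postcondition ¬(cnt - 1 ≥ 3*cnt - 8) must hold; in canonical form it is ¬(2*cnt ≤ 7).
Before skip: ¬(2*cnt ≤ 7)
Before cnt := 2*e + q + 7: ¬(4*e + 2*q ≤ -7)
Then branch requires ¬(4*e + 4*q ≤ 37); else branch requires ¬(4*e + 2*q ≤ -7).
Before the if: ((¬(3*e ≤ -6)) → (¬(4*e + 4*q ≤ 37))) ∧ (3*e ≤ -6 → (¬(4*e + 2*q ≤ -7)))
Answer: WP = ((¬(3*e ≤ -6)) → (¬(4*e + 4*q ≤ 37))) ∧ (3*e ≤ -6 → (¬(4*e + 2*q ≤ -7)))


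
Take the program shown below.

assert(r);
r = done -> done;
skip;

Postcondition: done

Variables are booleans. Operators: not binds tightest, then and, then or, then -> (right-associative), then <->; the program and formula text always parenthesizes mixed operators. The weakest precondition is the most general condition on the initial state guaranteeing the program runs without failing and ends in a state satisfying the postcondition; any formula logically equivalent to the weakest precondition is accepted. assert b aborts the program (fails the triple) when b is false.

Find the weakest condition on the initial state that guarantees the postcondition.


Working backward. After the program, done must hold.
Before skip: done
Before r := done -> done: done
Before assert r: r and done
Answer: WP = r and done


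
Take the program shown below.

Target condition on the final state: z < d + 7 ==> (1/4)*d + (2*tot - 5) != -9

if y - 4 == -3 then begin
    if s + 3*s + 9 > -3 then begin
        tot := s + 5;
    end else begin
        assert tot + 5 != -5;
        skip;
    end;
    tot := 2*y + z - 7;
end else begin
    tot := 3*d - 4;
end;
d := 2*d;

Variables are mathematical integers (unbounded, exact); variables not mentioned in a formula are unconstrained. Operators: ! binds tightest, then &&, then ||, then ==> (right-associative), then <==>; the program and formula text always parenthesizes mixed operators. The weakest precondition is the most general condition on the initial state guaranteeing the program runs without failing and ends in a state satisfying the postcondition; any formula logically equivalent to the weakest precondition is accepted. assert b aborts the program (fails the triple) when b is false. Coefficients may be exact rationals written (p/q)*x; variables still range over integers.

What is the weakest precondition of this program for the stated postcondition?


Working backward. After the program, the postcondition z < d + 7 ==> (1/4)*d + (2*tot - 5) != -9 must hold; in canonical form it is z < d + 7 ==> (1/4)*d + 2*tot != -4.
Before d := 2*d: z < 2*d + 7 ==> (1/2)*d + 2*tot != -4
Then branch requires (4*s > -12 ==> (z < 2*d + 7 ==> (1/2)*d + 4*y + 2*z != 10)) && ((!(4*s > -12)) ==> (tot != -10 && (z < 2*d + 7 ==> (1/2)*d + 4*y + 2*z != 10))); else branch requires z < 2*d + 7 ==> (13/2)*d != 4.
Before the if: (y == 1 ==> ((4*s > -12 ==> (z < 2*d + 7 ==> (1/2)*d + 4*y + 2*z != 10)) && ((!(4*s > -12)) ==> (tot != -10 && (z < 2*d + 7 ==> (1/2)*d + 4*y + 2*z != 10))))) && ((!(y == 1)) ==> (z < 2*d + 7 ==> (13/2)*d != 4))
Answer: WP = (y == 1 ==> ((4*s > -12 ==> (z < 2*d + 7 ==> (1/2)*d + 4*y + 2*z != 10)) && ((!(4*s > -12)) ==> (tot != -10 && (z < 2*d + 7 ==> (1/2)*d + 4*y + 2*z != 10))))) && ((!(y == 1)) ==> (z < 2*d + 7 ==> (13/2)*d != 4))


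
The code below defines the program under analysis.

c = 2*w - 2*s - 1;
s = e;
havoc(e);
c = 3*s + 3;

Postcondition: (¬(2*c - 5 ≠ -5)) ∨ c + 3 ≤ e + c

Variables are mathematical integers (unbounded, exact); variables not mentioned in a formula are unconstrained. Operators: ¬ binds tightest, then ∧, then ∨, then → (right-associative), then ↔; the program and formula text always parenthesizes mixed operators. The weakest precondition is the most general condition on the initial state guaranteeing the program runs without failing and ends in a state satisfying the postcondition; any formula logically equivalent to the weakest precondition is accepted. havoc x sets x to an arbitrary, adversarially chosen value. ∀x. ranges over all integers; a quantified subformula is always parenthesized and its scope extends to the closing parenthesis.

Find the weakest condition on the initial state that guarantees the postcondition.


Working backward. After the program, the postcondition (¬(2*c - 5 ≠ -5)) ∨ c + 3 ≤ e + c must hold; in canonical form it is (¬(2*c ≠ 0)) ∨ e ≥ 3.
Before c := 3*s + 3: (¬(6*s ≠ -6)) ∨ e ≥ 3
Before havoc e: ∀e_1. ((¬(6*s ≠ -6)) ∨ e_1 ≥ 3)
Before s := e: ∀e_1. ((¬(6*e ≠ -6)) ∨ e_1 ≥ 3)
Before c := 2*w - 2*s - 1: ∀e_1. ((¬(6*e ≠ -6)) ∨ e_1 ≥ 3)
Answer: WP = ∀e_1. ((¬(6*e ≠ -6)) ∨ e_1 ≥ 3)


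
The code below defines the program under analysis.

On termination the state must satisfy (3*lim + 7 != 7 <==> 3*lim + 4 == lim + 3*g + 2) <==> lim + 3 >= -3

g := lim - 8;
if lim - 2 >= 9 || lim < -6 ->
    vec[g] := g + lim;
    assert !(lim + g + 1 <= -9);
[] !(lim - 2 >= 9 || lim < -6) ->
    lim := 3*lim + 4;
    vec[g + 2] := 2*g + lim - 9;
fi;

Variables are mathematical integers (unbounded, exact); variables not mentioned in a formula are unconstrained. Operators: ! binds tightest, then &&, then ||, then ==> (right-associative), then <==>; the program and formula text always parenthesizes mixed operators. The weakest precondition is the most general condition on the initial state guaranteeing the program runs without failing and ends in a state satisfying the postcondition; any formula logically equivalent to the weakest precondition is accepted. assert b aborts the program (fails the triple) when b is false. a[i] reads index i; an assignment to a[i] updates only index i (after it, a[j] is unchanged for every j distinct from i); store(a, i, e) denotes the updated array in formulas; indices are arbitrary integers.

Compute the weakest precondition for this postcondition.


Working backward. After the program, the postcondition (3*lim + 7 != 7 <==> 3*lim + 4 == lim + 3*g + 2) <==> lim + 3 >= -3 must hold; in canonical form it is (3*lim != 0 <==> 2*lim == 3*g - 2) <==> lim >= -6.
Then branch requires (!(g + lim <= -10)) && ((3*lim != 0 <==> 2*lim == 3*g - 2) <==> lim >= -6); else branch requires (9*lim != -12 <==> 6*lim == 3*g - 10) <==> 3*lim >= -10.
Before the if: ((lim >= 11 || lim < -6) ==> ((!(g + lim <= -10)) && ((3*lim != 0 <==> 2*lim == 3*g - 2) <==> lim >= -6))) && ((!(lim >= 11 || lim < -6)) ==> ((9*lim != -12 <==> 6*lim == 3*g - 10) <==> 3*lim >= -10))
Before g := lim - 8: ((lim >= 11 || lim < -6) ==> ((!(2*lim <= -2)) && ((3*lim != 0 <==> lim == 26) <==> lim >= -6))) && ((!(lim >= 11 || lim < -6)) ==> ((9*lim != -12 <==> 3*lim == -34) <==> 3*lim >= -10))
Answer: WP = ((lim >= 11 || lim < -6) ==> ((!(2*lim <= -2)) && ((3*lim != 0 <==> lim == 26) <==> lim >= -6))) && ((!(lim >= 11 || lim < -6)) ==> ((9*lim != -12 <==> 3*lim == -34) <==> 3*lim >= -10))


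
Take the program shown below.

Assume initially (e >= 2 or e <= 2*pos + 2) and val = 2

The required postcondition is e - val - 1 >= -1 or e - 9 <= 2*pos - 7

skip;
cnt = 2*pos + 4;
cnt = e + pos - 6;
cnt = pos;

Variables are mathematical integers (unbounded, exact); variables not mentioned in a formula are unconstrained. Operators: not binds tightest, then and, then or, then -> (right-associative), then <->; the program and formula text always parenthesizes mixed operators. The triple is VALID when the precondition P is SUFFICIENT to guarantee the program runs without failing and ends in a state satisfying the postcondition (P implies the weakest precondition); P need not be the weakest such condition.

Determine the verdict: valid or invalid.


Working backward. After the program, the postcondition e - val - 1 >= -1 or e - 9 <= 2*pos - 7 must hold; in canonical form it is e >= val or e <= 2*pos + 2.
Before cnt := pos: e >= val or e <= 2*pos + 2
Before cnt := e + pos - 6: e >= val or e <= 2*pos + 2
Before cnt := 2*pos + 4: e >= val or e <= 2*pos + 2
Before skip: e >= val or e <= 2*pos + 2
The weakest precondition is e >= val or e <= 2*pos + 2.
Check whether (e >= 2 or e <= 2*pos + 2) and val = 2 implies it.
Every state satisfying the precondition satisfies the weakest precondition: the implication holds.
Answer: valid


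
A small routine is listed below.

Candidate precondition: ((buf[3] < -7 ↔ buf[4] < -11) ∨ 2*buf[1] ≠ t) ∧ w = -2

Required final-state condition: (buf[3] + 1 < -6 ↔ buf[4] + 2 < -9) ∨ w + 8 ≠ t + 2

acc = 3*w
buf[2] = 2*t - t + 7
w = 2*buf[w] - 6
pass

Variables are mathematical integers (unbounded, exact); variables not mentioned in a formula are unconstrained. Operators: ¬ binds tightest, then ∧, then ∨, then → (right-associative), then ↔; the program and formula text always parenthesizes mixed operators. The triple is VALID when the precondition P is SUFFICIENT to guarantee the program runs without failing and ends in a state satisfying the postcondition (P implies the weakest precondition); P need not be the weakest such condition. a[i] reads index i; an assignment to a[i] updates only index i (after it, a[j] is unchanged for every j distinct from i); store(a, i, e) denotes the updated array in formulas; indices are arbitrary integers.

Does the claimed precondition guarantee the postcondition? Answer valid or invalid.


Working backward. After the program, the postcondition (buf[3] + 1 < -6 ↔ buf[4] + 2 < -9) ∨ w + 8 ≠ t + 2 must hold; in canonical form it is (buf[3] < -7 ↔ buf[4] < -11) ∨ w ≠ t - 6.
Before skip: (buf[3] < -7 ↔ buf[4] < -11) ∨ w ≠ t - 6
Before w := 2*buf[w] - 6: (buf[3] < -7 ↔ buf[4] < -11) ∨ 2*buf[w] ≠ t
Before buf[2] := 2*t - t + 7: (buf[3] < -7 ↔ buf[4] < -11) ∨ 2*store(buf, 2, t + 7)[w] ≠ t
Before acc := 3*w: (buf[3] < -7 ↔ buf[4] < -11) ∨ 2*store(buf, 2, t + 7)[w] ≠ t
The weakest precondition is (buf[3] < -7 ↔ buf[4] < -11) ∨ 2*store(buf, 2, t + 7)[w] ≠ t.
Check whether ((buf[3] < -7 ↔ buf[4] < -11) ∨ 2*buf[1] ≠ t) ∧ w = -2 implies it.
Countermodel: at the initial state buf = {[-2] = 15522, [1] = 15521, [2] = 15521, [3] = 6516, [4] = -12, elsewhere 15521}, t = 31044, w = -2, the precondition holds but the weakest precondition fails.
Answer: invalid


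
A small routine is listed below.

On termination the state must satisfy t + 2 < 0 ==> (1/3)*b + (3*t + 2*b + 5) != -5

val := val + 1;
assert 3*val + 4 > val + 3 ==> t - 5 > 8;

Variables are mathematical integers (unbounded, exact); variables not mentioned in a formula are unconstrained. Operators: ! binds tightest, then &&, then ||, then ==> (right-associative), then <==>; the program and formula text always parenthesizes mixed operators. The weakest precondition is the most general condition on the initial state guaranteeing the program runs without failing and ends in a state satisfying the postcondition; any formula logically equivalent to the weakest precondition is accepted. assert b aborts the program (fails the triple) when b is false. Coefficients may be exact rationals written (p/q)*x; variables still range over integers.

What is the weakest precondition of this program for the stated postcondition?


Working backward. After the program, the postcondition t + 2 < 0 ==> (1/3)*b + (3*t + 2*b + 5) != -5 must hold; in canonical form it is t < -2 ==> (7/3)*b + 3*t != -10.
Before assert 3*val + 4 > val + 3 ==> t - 5 > 8: (2*val > -1 ==> t > 13) && (t < -2 ==> (7/3)*b + 3*t != -10)
Before val := val + 1: (2*val > -3 ==> t > 13) && (t < -2 ==> (7/3)*b + 3*t != -10)
Answer: WP = (2*val > -3 ==> t > 13) && (t < -2 ==> (7/3)*b + 3*t != -10)


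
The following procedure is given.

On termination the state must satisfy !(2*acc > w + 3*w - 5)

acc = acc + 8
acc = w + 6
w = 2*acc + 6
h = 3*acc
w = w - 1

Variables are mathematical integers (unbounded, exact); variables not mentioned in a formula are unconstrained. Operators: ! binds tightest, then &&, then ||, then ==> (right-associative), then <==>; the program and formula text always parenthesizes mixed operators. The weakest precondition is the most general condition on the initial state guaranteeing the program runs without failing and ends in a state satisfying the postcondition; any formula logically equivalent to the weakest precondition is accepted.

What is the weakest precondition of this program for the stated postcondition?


Working backward. After the program, the postcondition !(2*acc > w + 3*w - 5) must hold; in canonical form it is !(2*acc > 4*w - 5).
Before w := w - 1: !(2*acc > 4*w - 9)
Before h := 3*acc: !(2*acc > 4*w - 9)
Before w := 2*acc + 6: !(6*acc < -15)
Before acc := w + 6: !(6*w < -51)
Before acc := acc + 8: !(6*w < -51)
Answer: WP = !(6*w < -51)


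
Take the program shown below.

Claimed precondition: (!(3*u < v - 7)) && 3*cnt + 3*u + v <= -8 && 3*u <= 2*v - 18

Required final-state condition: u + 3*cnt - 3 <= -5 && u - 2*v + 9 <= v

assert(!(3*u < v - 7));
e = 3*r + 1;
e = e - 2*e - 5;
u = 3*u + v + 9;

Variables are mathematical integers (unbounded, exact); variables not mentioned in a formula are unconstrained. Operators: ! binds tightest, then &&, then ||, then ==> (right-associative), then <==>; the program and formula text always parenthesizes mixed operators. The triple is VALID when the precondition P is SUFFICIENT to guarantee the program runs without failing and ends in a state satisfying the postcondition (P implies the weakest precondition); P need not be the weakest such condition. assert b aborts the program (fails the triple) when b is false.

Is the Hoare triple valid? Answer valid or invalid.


Working backward. After the program, the postcondition u + 3*cnt - 3 <= -5 && u - 2*v + 9 <= v must hold; in canonical form it is 3*cnt + u <= -2 && u <= 3*v - 9.
Before u := 3*u + v + 9: 3*cnt + 3*u + v <= -11 && 3*u <= 2*v - 18
Before e := e - 2*e - 5: 3*cnt + 3*u + v <= -11 && 3*u <= 2*v - 18
Before e := 3*r + 1: 3*cnt + 3*u + v <= -11 && 3*u <= 2*v - 18
Before assert !(3*u < v - 7): (!(3*u < v - 7)) && 3*cnt + 3*u + v <= -11 && 3*u <= 2*v - 18
The weakest precondition is (!(3*u < v - 7)) && 3*cnt + 3*u + v <= -11 && 3*u <= 2*v - 18.
Check whether (!(3*u < v - 7)) && 3*cnt + 3*u + v <= -8 && 3*u <= 2*v - 18 implies it.
Countermodel: at the initial state cnt = -9, u = 2, v = 12, the precondition holds but the weakest precondition fails.
Answer: invalid


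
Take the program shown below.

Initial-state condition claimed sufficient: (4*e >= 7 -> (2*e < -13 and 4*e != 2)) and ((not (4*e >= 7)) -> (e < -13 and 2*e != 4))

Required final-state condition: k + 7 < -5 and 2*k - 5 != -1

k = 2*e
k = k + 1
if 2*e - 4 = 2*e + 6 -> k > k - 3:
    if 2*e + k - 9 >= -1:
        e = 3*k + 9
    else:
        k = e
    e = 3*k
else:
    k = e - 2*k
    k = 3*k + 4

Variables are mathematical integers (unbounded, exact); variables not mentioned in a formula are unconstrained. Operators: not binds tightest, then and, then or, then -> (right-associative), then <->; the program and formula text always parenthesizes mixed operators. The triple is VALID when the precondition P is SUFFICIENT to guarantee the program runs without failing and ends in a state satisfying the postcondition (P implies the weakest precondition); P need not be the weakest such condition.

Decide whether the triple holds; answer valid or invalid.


Working backward. After the program, the postcondition k + 7 < -5 and 2*k - 5 != -1 must hold; in canonical form it is k < -12 and 2*k != 4.
Then branch requires (2*e + k >= 8 -> (k < -12 and 2*k != 4)) and ((not (2*e + k >= 8)) -> (e < -12 and 2*e != 4)); else branch requires 3*e < 6*k - 16 and 6*e != 12*k - 4.
Before the if: (2*e + k >= 8 -> (k < -12 and 2*k != 4)) and ((not (2*e + k >= 8)) -> (e < -12 and 2*e != 4))
Before k := k + 1: (2*e + k >= 7 -> (k < -13 and 2*k != 2)) and ((not (2*e + k >= 7)) -> (e < -12 and 2*e != 4))
Before k := 2*e: (4*e >= 7 -> (2*e < -13 and 4*e != 2)) and ((not (4*e >= 7)) -> (e < -12 and 2*e != 4))
The weakest precondition is (4*e >= 7 -> (2*e < -13 and 4*e != 2)) and ((not (4*e >= 7)) -> (e < -12 and 2*e != 4)).
Check whether (4*e >= 7 -> (2*e < -13 and 4*e != 2)) and ((not (4*e >= 7)) -> (e < -13 and 2*e != 4)) implies it.
Every state satisfying the precondition satisfies the weakest precondition: the implication holds.
Answer: valid


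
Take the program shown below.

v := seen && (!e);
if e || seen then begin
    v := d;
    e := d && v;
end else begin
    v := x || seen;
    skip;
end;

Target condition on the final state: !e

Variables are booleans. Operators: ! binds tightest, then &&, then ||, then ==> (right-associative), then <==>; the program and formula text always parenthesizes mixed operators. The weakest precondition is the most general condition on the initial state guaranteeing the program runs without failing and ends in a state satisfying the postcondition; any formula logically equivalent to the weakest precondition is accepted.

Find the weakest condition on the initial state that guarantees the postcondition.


Working backward. After the program, !e must hold.
Then branch requires !d; else branch requires !e.
Before the if: ((e || seen) ==> (!d)) && ((!(e || seen)) ==> (!e))
Before v := seen && (!e): ((e || seen) ==> (!d)) && ((!(e || seen)) ==> (!e))
Answer: WP = ((e || seen) ==> (!d)) && ((!(e || seen)) ==> (!e))


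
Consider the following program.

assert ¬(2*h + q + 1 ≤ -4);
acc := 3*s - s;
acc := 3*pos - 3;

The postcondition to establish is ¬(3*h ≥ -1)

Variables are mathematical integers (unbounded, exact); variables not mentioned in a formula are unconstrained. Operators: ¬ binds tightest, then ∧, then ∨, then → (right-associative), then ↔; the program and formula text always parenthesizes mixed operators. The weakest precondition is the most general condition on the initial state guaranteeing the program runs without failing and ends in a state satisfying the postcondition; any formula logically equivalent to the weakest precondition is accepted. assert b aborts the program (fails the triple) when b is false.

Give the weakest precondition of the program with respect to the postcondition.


Working backward. After the program, ¬(3*h ≥ -1) must hold.
Before acc := 3*pos - 3: ¬(3*h ≥ -1)
Before acc := 3*s - s: ¬(3*h ≥ -1)
Before assert ¬(2*h + q + 1 ≤ -4): (¬(2*h + q ≤ -5)) ∧ (¬(3*h ≥ -1))
Answer: WP = (¬(2*h + q ≤ -5)) ∧ (¬(3*h ≥ -1))


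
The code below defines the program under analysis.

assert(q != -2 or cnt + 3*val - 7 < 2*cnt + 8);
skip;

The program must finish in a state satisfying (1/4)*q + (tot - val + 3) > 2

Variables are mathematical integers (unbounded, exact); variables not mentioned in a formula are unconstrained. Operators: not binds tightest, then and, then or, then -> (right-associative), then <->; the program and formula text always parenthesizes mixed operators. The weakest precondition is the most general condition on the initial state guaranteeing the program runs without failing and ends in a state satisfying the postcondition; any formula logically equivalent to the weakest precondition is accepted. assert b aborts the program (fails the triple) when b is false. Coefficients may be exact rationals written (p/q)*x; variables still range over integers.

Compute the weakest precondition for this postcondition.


Working backward. After the program, the postcondition (1/4)*q + (tot - val + 3) > 2 must hold; in canonical form it is (1/4)*q + tot > val - 1.
Before skip: (1/4)*q + tot > val - 1
Before assert q != -2 or cnt + 3*val - 7 < 2*cnt + 8: (q != -2 or 3*val < cnt + 15) and (1/4)*q + tot > val - 1
Answer: WP = (q != -2 or 3*val < cnt + 15) and (1/4)*q + tot > val - 1


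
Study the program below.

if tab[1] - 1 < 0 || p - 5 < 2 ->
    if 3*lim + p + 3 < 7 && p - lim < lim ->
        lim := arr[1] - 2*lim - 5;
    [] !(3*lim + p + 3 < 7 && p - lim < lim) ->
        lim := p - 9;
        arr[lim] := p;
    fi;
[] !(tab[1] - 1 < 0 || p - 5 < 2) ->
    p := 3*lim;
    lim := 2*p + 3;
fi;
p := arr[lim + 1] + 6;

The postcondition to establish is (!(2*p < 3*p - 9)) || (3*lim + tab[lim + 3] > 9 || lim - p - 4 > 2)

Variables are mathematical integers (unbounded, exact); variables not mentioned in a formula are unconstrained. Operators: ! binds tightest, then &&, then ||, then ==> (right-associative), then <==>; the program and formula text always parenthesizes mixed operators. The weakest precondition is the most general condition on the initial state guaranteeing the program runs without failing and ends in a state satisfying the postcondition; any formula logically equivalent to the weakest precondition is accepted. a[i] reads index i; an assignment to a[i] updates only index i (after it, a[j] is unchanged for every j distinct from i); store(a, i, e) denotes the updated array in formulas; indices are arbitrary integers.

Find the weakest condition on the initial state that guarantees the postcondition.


Working backward. After the program, the postcondition (!(2*p < 3*p - 9)) || (3*lim + tab[lim + 3] > 9 || lim - p - 4 > 2) must hold; in canonical form it is (!(p > 9)) || tab[lim + 3] + 3*lim > 9 || lim > p + 6.
Before p := arr[lim + 1] + 6: (!(arr[lim + 1] > 3)) || tab[lim + 3] + 3*lim > 9 || lim > arr[lim + 1] + 12
Then branch requires ((3*lim + p < 4 && p < 2*lim) ==> ((!(arr[arr[1] - 2*lim - 4] > 3)) || 3*arr[1] + tab[arr[1] - 2*lim - 2] > 6*lim + 24 || arr[1] > arr[arr[1] - 2*lim - 4] + 2*lim + 17)) && ((!(3*lim + p < 4 && p < 2*lim)) ==> ((!(store(arr, p - 9, p)[p - 8] > 3)) || tab[p - 6] + 3*p > 36 || p > store(arr, p - 9, p)[p - 8] + 21)); else branch requires (!(arr[6*lim + 4] > 3)) || tab[6*lim + 6] + 18*lim > 0 || 6*lim > arr[6*lim + 4] + 9.
Before the if: ((tab[1] < 1 || p < 7) ==> (((3*lim + p < 4 && p < 2*lim) ==> ((!(arr[arr[1] - 2*lim - 4] > 3)) || 3*arr[1] + tab[arr[1] - 2*lim - 2] > 6*lim + 24 || arr[1] > arr[arr[1] - 2*lim - 4] + 2*lim + 17)) && ((!(3*lim + p < 4 && p < 2*lim)) ==> ((!(store(arr, p - 9, p)[p - 8] > 3)) || tab[p - 6] + 3*p > 36 || p > store(arr, p - 9, p)[p - 8] + 21)))) && ((!(tab[1] < 1 || p < 7)) ==> ((!(arr[6*lim + 4] > 3)) || tab[6*lim + 6] + 18*lim > 0 || 6*lim > arr[6*lim + 4] + 9))
Answer: WP = ((tab[1] < 1 || p < 7) ==> (((3*lim + p < 4 && p < 2*lim) ==> ((!(arr[arr[1] - 2*lim - 4] > 3)) || 3*arr[1] + tab[arr[1] - 2*lim - 2] > 6*lim + 24 || arr[1] > arr[arr[1] - 2*lim - 4] + 2*lim + 17)) && ((!(3*lim + p < 4 && p < 2*lim)) ==> ((!(store(arr, p - 9, p)[p - 8] > 3)) || tab[p - 6] + 3*p > 36 || p > store(arr, p - 9, p)[p - 8] + 21)))) && ((!(tab[1] < 1 || p < 7)) ==> ((!(arr[6*lim + 4] > 3)) || tab[6*lim + 6] + 18*lim > 0 || 6*lim > arr[6*lim + 4] + 9))


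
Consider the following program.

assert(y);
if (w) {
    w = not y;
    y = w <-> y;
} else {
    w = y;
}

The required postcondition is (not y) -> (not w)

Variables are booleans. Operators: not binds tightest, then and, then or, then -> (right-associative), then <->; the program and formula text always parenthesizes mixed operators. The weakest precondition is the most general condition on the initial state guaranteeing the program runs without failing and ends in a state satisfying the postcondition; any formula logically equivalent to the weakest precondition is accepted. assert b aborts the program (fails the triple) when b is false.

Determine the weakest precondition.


Working backward. After the program, (not y) -> (not w) must hold.
Then branch requires (not ((not y) <-> y)) -> y; else branch requires true.
Before the if: w -> ((not ((not y) <-> y)) -> y)
Before assert y: y and (w -> ((not ((not y) <-> y)) -> y))
Answer: WP = y and (w -> ((not ((not y) <-> y)) -> y))


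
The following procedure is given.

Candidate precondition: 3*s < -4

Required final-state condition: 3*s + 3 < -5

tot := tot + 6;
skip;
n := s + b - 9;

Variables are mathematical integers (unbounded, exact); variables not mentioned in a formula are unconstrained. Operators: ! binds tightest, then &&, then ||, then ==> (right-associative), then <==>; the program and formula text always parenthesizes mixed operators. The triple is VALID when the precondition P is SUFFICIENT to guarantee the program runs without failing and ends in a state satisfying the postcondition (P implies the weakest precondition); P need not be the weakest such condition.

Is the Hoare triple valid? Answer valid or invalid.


Working backward. After the program, the postcondition 3*s + 3 < -5 must hold; in canonical form it is 3*s < -8.
Before n := s + b - 9: 3*s < -8
Before skip: 3*s < -8
Before tot := tot + 6: 3*s < -8
The weakest precondition is 3*s < -8.
Check whether 3*s < -4 implies it.
Countermodel: at the initial state s = -2, the precondition holds but the weakest precondition fails.
Answer: invalid


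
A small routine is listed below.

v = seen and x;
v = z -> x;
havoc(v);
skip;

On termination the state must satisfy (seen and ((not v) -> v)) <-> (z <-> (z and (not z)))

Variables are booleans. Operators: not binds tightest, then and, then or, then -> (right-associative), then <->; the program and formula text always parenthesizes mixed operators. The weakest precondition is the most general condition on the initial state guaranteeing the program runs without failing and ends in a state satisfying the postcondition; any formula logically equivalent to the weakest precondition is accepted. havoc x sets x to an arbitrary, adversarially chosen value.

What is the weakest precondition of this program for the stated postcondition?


Working backward. After the program, the postcondition (seen and ((not v) -> v)) <-> (z <-> (z and (not z))) must hold; in canonical form it is (seen and ((not v) -> v)) <-> (not z).
Before skip: (seen and ((not v) -> v)) <-> (not z)
Before havoc v: (seen <-> (not z)) and z
Before v := z -> x: (seen <-> (not z)) and z
Before v := seen and x: (seen <-> (not z)) and z
Answer: WP = (seen <-> (not z)) and z


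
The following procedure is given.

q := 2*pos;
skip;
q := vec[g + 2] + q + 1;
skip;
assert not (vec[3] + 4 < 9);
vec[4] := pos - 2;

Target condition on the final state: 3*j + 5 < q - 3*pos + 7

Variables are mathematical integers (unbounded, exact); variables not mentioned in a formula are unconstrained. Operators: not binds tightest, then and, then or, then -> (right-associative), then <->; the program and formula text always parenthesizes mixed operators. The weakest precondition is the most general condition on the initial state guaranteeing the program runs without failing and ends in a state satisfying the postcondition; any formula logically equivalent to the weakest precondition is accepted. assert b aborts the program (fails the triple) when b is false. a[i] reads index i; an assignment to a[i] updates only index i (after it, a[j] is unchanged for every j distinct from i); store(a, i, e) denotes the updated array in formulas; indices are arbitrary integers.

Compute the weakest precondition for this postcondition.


Working backward. After the program, the postcondition 3*j + 5 < q - 3*pos + 7 must hold; in canonical form it is 3*j + 3*pos < q + 2.
Before vec[4] := pos - 2: 3*j + 3*pos < q + 2
Before assert not (vec[3] + 4 < 9): (not (vec[3] < 5)) and 3*j + 3*pos < q + 2
Before skip: (not (vec[3] < 5)) and 3*j + 3*pos < q + 2
Before q := vec[g + 2] + q + 1: (not (vec[3] < 5)) and 3*j + 3*pos < vec[g + 2] + q + 3
Before skip: (not (vec[3] < 5)) and 3*j + 3*pos < vec[g + 2] + q + 3
Before q := 2*pos: (not (vec[3] < 5)) and 3*j + pos < vec[g + 2] + 3
Answer: WP = (not (vec[3] < 5)) and 3*j + pos < vec[g + 2] + 3


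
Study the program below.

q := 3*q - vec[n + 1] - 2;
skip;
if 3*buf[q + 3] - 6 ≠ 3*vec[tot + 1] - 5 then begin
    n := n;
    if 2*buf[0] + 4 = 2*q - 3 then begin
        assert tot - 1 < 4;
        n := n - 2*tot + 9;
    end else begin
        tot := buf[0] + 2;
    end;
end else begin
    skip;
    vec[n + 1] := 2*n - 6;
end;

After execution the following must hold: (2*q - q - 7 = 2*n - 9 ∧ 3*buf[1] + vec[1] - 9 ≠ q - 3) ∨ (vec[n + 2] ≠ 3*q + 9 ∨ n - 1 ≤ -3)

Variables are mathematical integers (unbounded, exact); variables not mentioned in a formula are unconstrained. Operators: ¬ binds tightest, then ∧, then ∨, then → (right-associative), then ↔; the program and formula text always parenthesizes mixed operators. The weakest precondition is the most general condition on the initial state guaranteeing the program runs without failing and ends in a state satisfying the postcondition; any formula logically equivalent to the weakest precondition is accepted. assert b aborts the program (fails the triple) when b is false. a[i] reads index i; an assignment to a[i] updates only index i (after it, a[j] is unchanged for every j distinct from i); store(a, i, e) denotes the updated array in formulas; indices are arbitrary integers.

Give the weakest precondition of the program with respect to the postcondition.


Working backward. After the program, the postcondition (2*q - q - 7 = 2*n - 9 ∧ 3*buf[1] + vec[1] - 9 ≠ q - 3) ∨ (vec[n + 2] ≠ 3*q + 9 ∨ n - 1 ≤ -3) must hold; in canonical form it is (q = 2*n - 2 ∧ 3*buf[1] + vec[1] ≠ q + 6) ∨ vec[n + 2] ≠ 3*q + 9 ∨ n ≤ -2.
Then branch requires (2*buf[0] = 2*q - 7 → (tot < 5 ∧ ((q + 4*tot = 2*n + 16 ∧ 3*buf[1] + vec[1] ≠ q + 6) ∨ vec[n - 2*tot + 11] ≠ 3*q + 9 ∨ n ≤ 2*tot - 11))) ∧ ((¬(2*buf[0] = 2*q - 7)) → ((q = 2*n - 2 ∧ 3*buf[1] + vec[1] ≠ q + 6) ∨ vec[n + 2] ≠ 3*q + 9 ∨ n ≤ -2)); else branch requires (q = 2*n - 2 ∧ 3*buf[1] + store(vec, n + 1, 2*n - 6)[1] ≠ q + 6) ∨ store(vec, n + 1, 2*n - 6)[n + 2] ≠ 3*q + 9 ∨ n ≤ -2.
Before the if: (3*buf[q + 3] ≠ 3*vec[tot + 1] + 1 → ((2*buf[0] = 2*q - 7 → (tot < 5 ∧ ((q + 4*tot = 2*n + 16 ∧ 3*buf[1] + vec[1] ≠ q + 6) ∨ vec[n - 2*tot + 11] ≠ 3*q + 9 ∨ n ≤ 2*tot - 11))) ∧ ((¬(2*buf[0] = 2*q - 7)) → ((q = 2*n - 2 ∧ 3*buf[1] + vec[1] ≠ q + 6) ∨ vec[n + 2] ≠ 3*q + 9 ∨ n ≤ -2)))) ∧ ((¬(3*buf[q + 3] ≠ 3*vec[tot + 1] + 1)) → ((q = 2*n - 2 ∧ 3*buf[1] + store(vec, n + 1, 2*n - 6)[1] ≠ q + 6) ∨ store(vec, n + 1, 2*n - 6)[n + 2] ≠ 3*q + 9 ∨ n ≤ -2))
Before skip: (3*buf[q + 3] ≠ 3*vec[tot + 1] + 1 → ((2*buf[0] = 2*q - 7 → (tot < 5 ∧ ((q + 4*tot = 2*n + 16 ∧ 3*buf[1] + vec[1] ≠ q + 6) ∨ vec[n - 2*tot + 11] ≠ 3*q + 9 ∨ n ≤ 2*tot - 11))) ∧ ((¬(2*buf[0] = 2*q - 7)) → ((q = 2*n - 2 ∧ 3*buf[1] + vec[1] ≠ q + 6) ∨ vec[n + 2] ≠ 3*q + 9 ∨ n ≤ -2)))) ∧ ((¬(3*buf[q + 3] ≠ 3*vec[tot + 1] + 1)) → ((q = 2*n - 2 ∧ 3*buf[1] + store(vec, n + 1, 2*n - 6)[1] ≠ q + 6) ∨ store(vec, n + 1, 2*n - 6)[n + 2] ≠ 3*q + 9 ∨ n ≤ -2))
Before q := 3*q - vec[n + 1] - 2: (3*buf[-vec[n + 1] + 3*q + 1] ≠ 3*vec[tot + 1] + 1 → ((2*buf[0] + 2*vec[n + 1] = 6*q - 11 → (tot < 5 ∧ ((3*q + 4*tot = vec[n + 1] + 2*n + 18 ∧ 3*buf[1] + vec[n + 1] + vec[1] ≠ 3*q + 4) ∨ vec[n - 2*tot + 11] + 3*vec[n + 1] ≠ 9*q + 3 ∨ n ≤ 2*tot - 11))) ∧ ((¬(2*buf[0] + 2*vec[n + 1] = 6*q - 11)) → ((3*q = vec[n + 1] + 2*n ∧ 3*buf[1] + vec[n + 1] + vec[1] ≠ 3*q + 4) ∨ 3*vec[n + 1] + vec[n + 2] ≠ 9*q + 3 ∨ n ≤ -2)))) ∧ ((¬(3*buf[-vec[n + 1] + 3*q + 1] ≠ 3*vec[tot + 1] + 1)) → ((3*q = vec[n + 1] + 2*n ∧ 3*buf[1] + vec[n + 1] + store(vec, n + 1, 2*n - 6)[1] ≠ 3*q + 4) ∨ 3*vec[n + 1] + store(vec, n + 1, 2*n - 6)[n + 2] ≠ 9*q + 3 ∨ n ≤ -2))
Answer: WP = (3*buf[-vec[n + 1] + 3*q + 1] ≠ 3*vec[tot + 1] + 1 → ((2*buf[0] + 2*vec[n + 1] = 6*q - 11 → (tot < 5 ∧ ((3*q + 4*tot = vec[n + 1] + 2*n + 18 ∧ 3*buf[1] + vec[n + 1] + vec[1] ≠ 3*q + 4) ∨ vec[n - 2*tot + 11] + 3*vec[n + 1] ≠ 9*q + 3 ∨ n ≤ 2*tot - 11))) ∧ ((¬(2*buf[0] + 2*vec[n + 1] = 6*q - 11)) → ((3*q = vec[n + 1] + 2*n ∧ 3*buf[1] + vec[n + 1] + vec[1] ≠ 3*q + 4) ∨ 3*vec[n + 1] + vec[n + 2] ≠ 9*q + 3 ∨ n ≤ -2)))) ∧ ((¬(3*buf[-vec[n + 1] + 3*q + 1] ≠ 3*vec[tot + 1] + 1)) → ((3*q = vec[n + 1] + 2*n ∧ 3*buf[1] + vec[n + 1] + store(vec, n + 1, 2*n - 6)[1] ≠ 3*q + 4) ∨ 3*vec[n + 1] + store(vec, n + 1, 2*n - 6)[n + 2] ≠ 9*q + 3 ∨ n ≤ -2))


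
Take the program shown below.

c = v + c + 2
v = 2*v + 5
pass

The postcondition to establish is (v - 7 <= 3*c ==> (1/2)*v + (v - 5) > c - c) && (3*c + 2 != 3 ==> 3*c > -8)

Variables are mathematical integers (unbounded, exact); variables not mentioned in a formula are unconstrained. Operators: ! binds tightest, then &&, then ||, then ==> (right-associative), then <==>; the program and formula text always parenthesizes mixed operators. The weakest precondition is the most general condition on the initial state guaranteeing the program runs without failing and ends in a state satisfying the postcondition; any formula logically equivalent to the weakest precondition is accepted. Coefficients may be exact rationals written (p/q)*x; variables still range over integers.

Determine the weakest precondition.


Working backward. After the program, the postcondition (v - 7 <= 3*c ==> (1/2)*v + (v - 5) > c - c) && (3*c + 2 != 3 ==> 3*c > -8) must hold; in canonical form it is (v <= 3*c + 7 ==> (3/2)*v > 5) && (3*c != 1 ==> 3*c > -8).
Before skip: (v <= 3*c + 7 ==> (3/2)*v > 5) && (3*c != 1 ==> 3*c > -8)
Before v := 2*v + 5: (2*v <= 3*c + 2 ==> 3*v > -5/2) && (3*c != 1 ==> 3*c > -8)
Before c := v + c + 2: (3*c + v >= -8 ==> 3*v > -5/2) && (3*c + 3*v != -5 ==> 3*c + 3*v > -14)
Answer: WP = (3*c + v >= -8 ==> 3*v > -5/2) && (3*c + 3*v != -5 ==> 3*c + 3*v > -14)


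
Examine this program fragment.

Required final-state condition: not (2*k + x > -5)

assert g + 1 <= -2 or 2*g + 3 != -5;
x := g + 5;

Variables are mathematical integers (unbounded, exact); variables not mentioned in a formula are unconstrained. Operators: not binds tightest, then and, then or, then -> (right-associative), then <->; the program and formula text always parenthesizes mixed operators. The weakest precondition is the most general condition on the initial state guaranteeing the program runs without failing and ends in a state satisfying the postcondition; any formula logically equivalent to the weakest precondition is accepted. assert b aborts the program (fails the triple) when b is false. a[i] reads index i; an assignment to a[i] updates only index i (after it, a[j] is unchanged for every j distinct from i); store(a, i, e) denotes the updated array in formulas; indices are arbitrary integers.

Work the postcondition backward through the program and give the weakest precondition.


Working backward. After the program, not (2*k + x > -5) must hold.
Before x := g + 5: not (g + 2*k > -10)
Before assert g + 1 <= -2 or 2*g + 3 != -5: (g <= -3 or 2*g != -8) and (not (g + 2*k > -10))
Answer: WP = (g <= -3 or 2*g != -8) and (not (g + 2*k > -10))


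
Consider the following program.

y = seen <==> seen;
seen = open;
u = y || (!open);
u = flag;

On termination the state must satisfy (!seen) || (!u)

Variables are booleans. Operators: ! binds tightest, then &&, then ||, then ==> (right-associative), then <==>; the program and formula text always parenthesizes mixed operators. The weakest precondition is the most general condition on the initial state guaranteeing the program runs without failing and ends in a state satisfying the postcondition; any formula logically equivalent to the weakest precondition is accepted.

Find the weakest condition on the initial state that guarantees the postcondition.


Working backward. After the program, (!seen) || (!u) must hold.
Before u := flag: (!seen) || (!flag)
Before u := y || (!open): (!seen) || (!flag)
Before seen := open: (!open) || (!flag)
Before y := seen <==> seen: (!open) || (!flag)
Answer: WP = (!open) || (!flag)


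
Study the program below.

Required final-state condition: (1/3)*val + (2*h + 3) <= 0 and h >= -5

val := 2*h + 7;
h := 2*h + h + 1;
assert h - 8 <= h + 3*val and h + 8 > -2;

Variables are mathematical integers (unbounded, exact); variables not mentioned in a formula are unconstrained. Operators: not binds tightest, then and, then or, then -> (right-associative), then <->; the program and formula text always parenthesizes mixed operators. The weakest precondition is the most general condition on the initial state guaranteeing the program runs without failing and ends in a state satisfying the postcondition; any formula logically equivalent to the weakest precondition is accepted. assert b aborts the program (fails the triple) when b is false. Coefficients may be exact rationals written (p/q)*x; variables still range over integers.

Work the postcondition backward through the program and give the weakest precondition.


Working backward. After the program, the postcondition (1/3)*val + (2*h + 3) <= 0 and h >= -5 must hold; in canonical form it is 2*h + (1/3)*val <= -3 and h >= -5.
Before assert h - 8 <= h + 3*val and h + 8 > -2: 3*val >= -8 and h > -10 and 2*h + (1/3)*val <= -3 and h >= -5
Before h := 2*h + h + 1: 3*val >= -8 and 3*h > -11 and 6*h + (1/3)*val <= -5 and 3*h >= -6
Before val := 2*h + 7: 6*h >= -29 and 3*h > -11 and (20/3)*h <= -22/3 and 3*h >= -6
Answer: WP = 6*h >= -29 and 3*h > -11 and (20/3)*h <= -22/3 and 3*h >= -6


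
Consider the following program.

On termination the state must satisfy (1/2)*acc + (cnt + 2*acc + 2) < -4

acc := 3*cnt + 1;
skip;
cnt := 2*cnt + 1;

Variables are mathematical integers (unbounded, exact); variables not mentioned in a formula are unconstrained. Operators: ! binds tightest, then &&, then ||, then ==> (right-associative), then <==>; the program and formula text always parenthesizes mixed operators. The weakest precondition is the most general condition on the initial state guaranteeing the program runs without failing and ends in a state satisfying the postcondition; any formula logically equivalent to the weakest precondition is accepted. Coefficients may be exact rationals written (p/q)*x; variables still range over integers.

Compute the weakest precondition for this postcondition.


Working backward. After the program, the postcondition (1/2)*acc + (cnt + 2*acc + 2) < -4 must hold; in canonical form it is (5/2)*acc + cnt < -6.
Before cnt := 2*cnt + 1: (5/2)*acc + 2*cnt < -7
Before skip: (5/2)*acc + 2*cnt < -7
Before acc := 3*cnt + 1: (19/2)*cnt < -19/2
Answer: WP = (19/2)*cnt < -19/2


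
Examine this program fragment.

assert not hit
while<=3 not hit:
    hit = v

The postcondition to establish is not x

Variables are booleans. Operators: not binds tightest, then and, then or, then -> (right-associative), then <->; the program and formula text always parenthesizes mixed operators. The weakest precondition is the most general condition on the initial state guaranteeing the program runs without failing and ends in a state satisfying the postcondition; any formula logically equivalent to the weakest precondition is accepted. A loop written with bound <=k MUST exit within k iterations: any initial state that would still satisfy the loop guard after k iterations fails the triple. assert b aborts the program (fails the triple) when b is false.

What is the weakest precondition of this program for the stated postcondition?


Working backward. After the program, not x must hold.
Before the loop (bound <=3), unroll the exhaustion recursion (WP_0 = exit-now case; WP_j = one more guarded iteration, up to j = 3):
  WP_0: hit and (not x)
  WP_1: ((not hit) -> (v and (not x))) and (hit -> (not x))
  WP_2: ((not hit) -> (((not v) -> (v and (not x))) and (v -> (not x)))) and (hit -> (not x))
  WP_3: ((not hit) -> (((not v) -> (((not v) -> (v and (not x))) and (v -> (not x)))) and (v -> (not x)))) and (hit -> (not x))
So before the loop: ((not hit) -> (((not v) -> (((not v) -> (v and (not x))) and (v -> (not x)))) and (v -> (not x)))) and (hit -> (not x))
Before assert not hit: (not hit) and ((not hit) -> (((not v) -> (((not v) -> (v and (not x))) and (v -> (not x)))) and (v -> (not x)))) and (hit -> (not x))
Answer: WP = (not hit) and ((not hit) -> (((not v) -> (((not v) -> (v and (not x))) and (v -> (not x)))) and (v -> (not x)))) and (hit -> (not x))
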